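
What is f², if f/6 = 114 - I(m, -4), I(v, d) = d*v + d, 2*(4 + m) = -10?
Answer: 242064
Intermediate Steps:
m = -9 (m = -4 + (½)*(-10) = -4 - 5 = -9)
I(v, d) = d + d*v
f = 492 (f = 6*(114 - (-4)*(1 - 9)) = 6*(114 - (-4)*(-8)) = 6*(114 - 1*32) = 6*(114 - 32) = 6*82 = 492)
f² = 492² = 242064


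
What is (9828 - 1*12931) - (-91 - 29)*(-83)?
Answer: -13063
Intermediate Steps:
(9828 - 1*12931) - (-91 - 29)*(-83) = (9828 - 12931) - (-120)*(-83) = -3103 - 1*9960 = -3103 - 9960 = -13063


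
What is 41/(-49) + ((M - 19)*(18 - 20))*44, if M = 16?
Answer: 12895/49 ≈ 263.16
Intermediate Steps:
41/(-49) + ((M - 19)*(18 - 20))*44 = 41/(-49) + ((16 - 19)*(18 - 20))*44 = 41*(-1/49) - 3*(-2)*44 = -41/49 + 6*44 = -41/49 + 264 = 12895/49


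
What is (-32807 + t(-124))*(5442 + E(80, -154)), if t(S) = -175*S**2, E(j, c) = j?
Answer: -15039757854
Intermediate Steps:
(-32807 + t(-124))*(5442 + E(80, -154)) = (-32807 - 175*(-124)**2)*(5442 + 80) = (-32807 - 175*15376)*5522 = (-32807 - 2690800)*5522 = -2723607*5522 = -15039757854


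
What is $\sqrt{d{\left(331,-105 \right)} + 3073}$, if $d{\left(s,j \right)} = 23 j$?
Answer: $\sqrt{658} \approx 25.652$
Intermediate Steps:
$\sqrt{d{\left(331,-105 \right)} + 3073} = \sqrt{23 \left(-105\right) + 3073} = \sqrt{-2415 + 3073} = \sqrt{658}$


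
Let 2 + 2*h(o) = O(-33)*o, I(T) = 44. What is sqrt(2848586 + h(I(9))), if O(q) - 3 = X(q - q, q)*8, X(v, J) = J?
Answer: sqrt(2842843) ≈ 1686.1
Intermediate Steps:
O(q) = 3 + 8*q (O(q) = 3 + q*8 = 3 + 8*q)
h(o) = -1 - 261*o/2 (h(o) = -1 + ((3 + 8*(-33))*o)/2 = -1 + ((3 - 264)*o)/2 = -1 + (-261*o)/2 = -1 - 261*o/2)
sqrt(2848586 + h(I(9))) = sqrt(2848586 + (-1 - 261/2*44)) = sqrt(2848586 + (-1 - 5742)) = sqrt(2848586 - 5743) = sqrt(2842843)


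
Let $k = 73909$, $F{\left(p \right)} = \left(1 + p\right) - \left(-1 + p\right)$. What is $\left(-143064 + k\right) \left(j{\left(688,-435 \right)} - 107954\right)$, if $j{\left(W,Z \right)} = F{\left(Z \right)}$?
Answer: $7465420560$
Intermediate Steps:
$F{\left(p \right)} = 2$
$j{\left(W,Z \right)} = 2$
$\left(-143064 + k\right) \left(j{\left(688,-435 \right)} - 107954\right) = \left(-143064 + 73909\right) \left(2 - 107954\right) = \left(-69155\right) \left(-107952\right) = 7465420560$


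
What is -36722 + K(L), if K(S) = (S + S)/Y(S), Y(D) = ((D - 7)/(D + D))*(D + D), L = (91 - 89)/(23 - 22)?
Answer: -183614/5 ≈ -36723.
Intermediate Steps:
L = 2 (L = 2/1 = 2*1 = 2)
Y(D) = -7 + D (Y(D) = ((-7 + D)/((2*D)))*(2*D) = ((-7 + D)*(1/(2*D)))*(2*D) = ((-7 + D)/(2*D))*(2*D) = -7 + D)
K(S) = 2*S/(-7 + S) (K(S) = (S + S)/(-7 + S) = (2*S)/(-7 + S) = 2*S/(-7 + S))
-36722 + K(L) = -36722 + 2*2/(-7 + 2) = -36722 + 2*2/(-5) = -36722 + 2*2*(-⅕) = -36722 - ⅘ = -183614/5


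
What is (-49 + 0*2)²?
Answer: 2401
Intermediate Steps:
(-49 + 0*2)² = (-49 + 0)² = (-49)² = 2401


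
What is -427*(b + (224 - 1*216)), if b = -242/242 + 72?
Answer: -33733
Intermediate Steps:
b = 71 (b = -242*1/242 + 72 = -1 + 72 = 71)
-427*(b + (224 - 1*216)) = -427*(71 + (224 - 1*216)) = -427*(71 + (224 - 216)) = -427*(71 + 8) = -427*79 = -33733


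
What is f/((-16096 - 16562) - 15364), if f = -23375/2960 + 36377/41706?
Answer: 86720183/592830437472 ≈ 0.00014628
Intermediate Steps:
f = -86720183/12344976 (f = -23375*1/2960 + 36377*(1/41706) = -4675/592 + 36377/41706 = -86720183/12344976 ≈ -7.0247)
f/((-16096 - 16562) - 15364) = -86720183/(12344976*((-16096 - 16562) - 15364)) = -86720183/(12344976*(-32658 - 15364)) = -86720183/12344976/(-48022) = -86720183/12344976*(-1/48022) = 86720183/592830437472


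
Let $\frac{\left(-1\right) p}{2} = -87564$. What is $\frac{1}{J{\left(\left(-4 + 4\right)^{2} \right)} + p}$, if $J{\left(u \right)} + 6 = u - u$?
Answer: $\frac{1}{175122} \approx 5.7103 \cdot 10^{-6}$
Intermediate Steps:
$J{\left(u \right)} = -6$ ($J{\left(u \right)} = -6 + \left(u - u\right) = -6 + 0 = -6$)
$p = 175128$ ($p = \left(-2\right) \left(-87564\right) = 175128$)
$\frac{1}{J{\left(\left(-4 + 4\right)^{2} \right)} + p} = \frac{1}{-6 + 175128} = \frac{1}{175122}$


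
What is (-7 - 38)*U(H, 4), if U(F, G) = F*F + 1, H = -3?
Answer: -450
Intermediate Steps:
U(F, G) = 1 + F**2 (U(F, G) = F**2 + 1 = 1 + F**2)
(-7 - 38)*U(H, 4) = (-7 - 38)*(1 + (-3)**2) = -45*(1 + 9) = -45*10 = -450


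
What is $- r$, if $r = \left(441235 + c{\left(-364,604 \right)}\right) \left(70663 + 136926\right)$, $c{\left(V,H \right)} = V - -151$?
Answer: $-91551315958$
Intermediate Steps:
$c{\left(V,H \right)} = 151 + V$ ($c{\left(V,H \right)} = V + 151 = 151 + V$)
$r = 91551315958$ ($r = \left(441235 + \left(151 - 364\right)\right) \left(70663 + 136926\right) = \left(441235 - 213\right) 207589 = 441022 \cdot 207589 = 91551315958$)
$- r = \left(-1\right) 91551315958 = -91551315958$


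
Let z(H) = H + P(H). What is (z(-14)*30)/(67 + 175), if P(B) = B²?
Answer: 2730/121 ≈ 22.562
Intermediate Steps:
z(H) = H + H²
(z(-14)*30)/(67 + 175) = (-14*(1 - 14)*30)/(67 + 175) = (-14*(-13)*30)/242 = (182*30)*(1/242) = 5460*(1/242) = 2730/121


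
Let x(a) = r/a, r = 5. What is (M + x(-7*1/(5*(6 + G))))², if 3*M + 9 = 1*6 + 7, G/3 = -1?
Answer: 38809/441 ≈ 88.002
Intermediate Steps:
G = -3 (G = 3*(-1) = -3)
x(a) = 5/a
M = 4/3 (M = -3 + (1*6 + 7)/3 = -3 + (6 + 7)/3 = -3 + (⅓)*13 = -3 + 13/3 = 4/3 ≈ 1.3333)
(M + x(-7*1/(5*(6 + G))))² = (4/3 + 5/((-7*1/(5*(6 - 3)))))² = (4/3 + 5/((-7/(5*3))))² = (4/3 + 5/((-7/15)))² = (4/3 + 5/((-7*1/15)))² = (4/3 + 5/(-7/15))² = (4/3 + 5*(-15/7))² = (4/3 - 75/7)² = (-197/21)² = 38809/441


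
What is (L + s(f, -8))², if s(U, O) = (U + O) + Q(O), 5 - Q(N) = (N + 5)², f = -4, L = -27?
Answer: 1849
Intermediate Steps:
Q(N) = 5 - (5 + N)² (Q(N) = 5 - (N + 5)² = 5 - (5 + N)²)
s(U, O) = 5 + O + U - (5 + O)² (s(U, O) = (U + O) + (5 - (5 + O)²) = (O + U) + (5 - (5 + O)²) = 5 + O + U - (5 + O)²)
(L + s(f, -8))² = (-27 + (5 - 8 - 4 - (5 - 8)²))² = (-27 + (5 - 8 - 4 - 1*(-3)²))² = (-27 + (5 - 8 - 4 - 1*9))² = (-27 + (5 - 8 - 4 - 9))² = (-27 - 16)² = (-43)² = 1849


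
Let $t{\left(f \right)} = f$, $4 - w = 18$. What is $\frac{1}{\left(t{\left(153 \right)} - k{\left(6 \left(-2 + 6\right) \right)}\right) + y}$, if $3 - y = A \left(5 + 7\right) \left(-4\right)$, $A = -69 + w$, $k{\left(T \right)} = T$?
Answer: $- \frac{1}{3852} \approx -0.00025961$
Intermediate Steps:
$w = -14$ ($w = 4 - 18 = -14$)
$A = -83$ ($A = -69 - 14 = -83$)
$y = -3981$ ($y = 3 - - 83 \left(5 + 7\right) \left(-4\right) = 3 - - 83 \cdot 12 \left(-4\right) = 3 - \left(-83\right) \left(-48\right) = 3 - 3984 = -3981$)
$\frac{1}{\left(t{\left(153 \right)} - k{\left(6 \left(-2 + 6\right) \right)}\right) + y} = \frac{1}{\left(153 - 6 \left(-2 + 6\right)\right) - 3981} = \frac{1}{\left(153 - 6 \cdot 4\right) - 3981} = \frac{1}{\left(153 - 24\right) - 3981} = \frac{1}{129 - 3981} = \frac{1}{-3852} = - \frac{1}{3852}$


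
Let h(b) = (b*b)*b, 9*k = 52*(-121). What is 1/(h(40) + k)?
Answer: 9/569708 ≈ 1.5798e-5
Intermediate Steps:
k = -6292/9 (k = (52*(-121))/9 = (1/9)*(-6292) = -6292/9 ≈ -699.11)
h(b) = b**3 (h(b) = b**2*b = b**3)
1/(h(40) + k) = 1/(40**3 - 6292/9) = 1/(64000 - 6292/9) = 1/(569708/9) = 9/569708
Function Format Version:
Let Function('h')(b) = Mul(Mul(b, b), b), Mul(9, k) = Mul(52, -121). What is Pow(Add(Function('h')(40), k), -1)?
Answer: Rational(9, 569708) ≈ 1.5798e-5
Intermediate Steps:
k = Rational(-6292, 9) (k = Mul(Rational(1, 9), Mul(52, -121)) = Mul(Rational(1, 9), -6292) = Rational(-6292, 9) ≈ -699.11)
Function('h')(b) = Pow(b, 3) (Function('h')(b) = Mul(Pow(b, 2), b) = Pow(b, 3))
Pow(Add(Function('h')(40), k), -1) = Pow(Add(Pow(40, 3), Rational(-6292, 9)), -1) = Pow(Add(64000, Rational(-6292, 9)), -1) = Pow(Rational(569708, 9), -1) = Rational(9, 569708)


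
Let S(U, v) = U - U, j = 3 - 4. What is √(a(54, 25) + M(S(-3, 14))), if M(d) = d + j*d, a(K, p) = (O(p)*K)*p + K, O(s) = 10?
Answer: 3*√1506 ≈ 116.42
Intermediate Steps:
j = -1
S(U, v) = 0
a(K, p) = K + 10*K*p (a(K, p) = (10*K)*p + K = 10*K*p + K = K + 10*K*p)
M(d) = 0 (M(d) = d - d = 0)
√(a(54, 25) + M(S(-3, 14))) = √(54*(1 + 10*25) + 0) = √(54*(1 + 250) + 0) = √(54*251 + 0) = √(13554 + 0) = √13554 = 3*√1506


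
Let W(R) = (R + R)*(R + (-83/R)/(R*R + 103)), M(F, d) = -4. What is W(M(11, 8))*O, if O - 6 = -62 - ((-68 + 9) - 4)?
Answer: 3642/17 ≈ 214.24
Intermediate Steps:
W(R) = 2*R*(R - 83/(R*(103 + R**2))) (W(R) = (2*R)*(R + (-83/R)/(R**2 + 103)) = (2*R)*(R + (-83/R)/(103 + R**2)) = (2*R)*(R - 83/(R*(103 + R**2))) = 2*R*(R - 83/(R*(103 + R**2))))
O = 7 (O = 6 + (-62 - ((-68 + 9) - 4)) = 6 + (-62 - (-59 - 4)) = 6 + (-62 - 1*(-63)) = 6 + (-62 + 63) = 6 + 1 = 7)
W(M(11, 8))*O = (2*(-83 + (-4)**4 + 103*(-4)**2)/(103 + (-4)**2))*7 = (2*(-83 + 256 + 103*16)/(103 + 16))*7 = (2*(-83 + 256 + 1648)/119)*7 = (2*(1/119)*1821)*7 = (3642/119)*7 = 3642/17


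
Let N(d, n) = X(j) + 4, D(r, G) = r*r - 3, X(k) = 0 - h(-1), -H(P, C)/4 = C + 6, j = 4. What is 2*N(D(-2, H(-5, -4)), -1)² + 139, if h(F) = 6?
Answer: 147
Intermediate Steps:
H(P, C) = -24 - 4*C (H(P, C) = -4*(C + 6) = -4*(6 + C) = -24 - 4*C)
X(k) = -6 (X(k) = 0 - 1*6 = 0 - 6 = -6)
D(r, G) = -3 + r² (D(r, G) = r² - 3 = -3 + r²)
N(d, n) = -2 (N(d, n) = -6 + 4 = -2)
2*N(D(-2, H(-5, -4)), -1)² + 139 = 2*(-2)² + 139 = 2*4 + 139 = 8 + 139 = 147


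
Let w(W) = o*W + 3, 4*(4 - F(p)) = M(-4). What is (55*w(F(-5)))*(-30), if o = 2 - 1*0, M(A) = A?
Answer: -21450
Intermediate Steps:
o = 2 (o = 2 + 0 = 2)
F(p) = 5 (F(p) = 4 - ¼*(-4) = 4 + 1 = 5)
w(W) = 3 + 2*W (w(W) = 2*W + 3 = 3 + 2*W)
(55*w(F(-5)))*(-30) = (55*(3 + 2*5))*(-30) = (55*(3 + 10))*(-30) = (55*13)*(-30) = 715*(-30) = -21450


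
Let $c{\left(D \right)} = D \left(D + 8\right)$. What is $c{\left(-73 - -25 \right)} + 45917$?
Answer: $47837$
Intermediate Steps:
$c{\left(D \right)} = D \left(8 + D\right)$
$c{\left(-73 - -25 \right)} + 45917 = \left(-73 - -25\right) \left(8 - 48\right) + 45917 = \left(-73 + 25\right) \left(8 + \left(-73 + 25\right)\right) + 45917 = - 48 \left(8 - 48\right) + 45917 = \left(-48\right) \left(-40\right) + 45917 = 1920 + 45917 = 47837$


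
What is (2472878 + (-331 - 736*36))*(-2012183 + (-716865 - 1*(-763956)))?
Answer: -4806715251692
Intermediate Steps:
(2472878 + (-331 - 736*36))*(-2012183 + (-716865 - 1*(-763956))) = (2472878 + (-331 - 26496))*(-2012183 + (-716865 + 763956)) = (2472878 - 26827)*(-2012183 + 47091) = 2446051*(-1965092) = -4806715251692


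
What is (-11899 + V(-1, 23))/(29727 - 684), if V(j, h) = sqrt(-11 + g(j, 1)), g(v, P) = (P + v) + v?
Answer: -11899/29043 + 2*I*sqrt(3)/29043 ≈ -0.4097 + 0.00011927*I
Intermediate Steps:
g(v, P) = P + 2*v
V(j, h) = sqrt(-10 + 2*j) (V(j, h) = sqrt(-11 + (1 + 2*j)) = sqrt(-10 + 2*j))
(-11899 + V(-1, 23))/(29727 - 684) = (-11899 + sqrt(-10 + 2*(-1)))/(29727 - 684) = (-11899 + sqrt(-10 - 2))/29043 = (-11899 + sqrt(-12))*(1/29043) = (-11899 + 2*I*sqrt(3))*(1/29043) = -11899/29043 + 2*I*sqrt(3)/29043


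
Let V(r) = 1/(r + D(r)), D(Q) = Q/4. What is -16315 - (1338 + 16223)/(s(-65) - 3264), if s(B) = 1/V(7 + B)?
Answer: -108834873/6673 ≈ -16310.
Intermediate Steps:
D(Q) = Q/4 (D(Q) = Q*(1/4) = Q/4)
V(r) = 4/(5*r) (V(r) = 1/(r + r/4) = 1/(5*r/4) = 4/(5*r))
s(B) = 35/4 + 5*B/4 (s(B) = 1/(4/(5*(7 + B))) = 35/4 + 5*B/4)
-16315 - (1338 + 16223)/(s(-65) - 3264) = -16315 - (1338 + 16223)/((35/4 + (5/4)*(-65)) - 3264) = -16315 - 17561/((35/4 - 325/4) - 3264) = -16315 - 17561/(-145/2 - 3264) = -16315 - 17561/(-6673/2) = -16315 - 17561*(-2)/6673 = -16315 - 1*(-35122/6673) = -16315 + 35122/6673 = -108834873/6673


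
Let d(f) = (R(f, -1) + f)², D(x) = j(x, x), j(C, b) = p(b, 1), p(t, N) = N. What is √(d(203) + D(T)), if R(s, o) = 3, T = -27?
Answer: √42437 ≈ 206.00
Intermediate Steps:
j(C, b) = 1
D(x) = 1
d(f) = (3 + f)²
√(d(203) + D(T)) = √((3 + 203)² + 1) = √(206² + 1) = √(42436 + 1) = √42437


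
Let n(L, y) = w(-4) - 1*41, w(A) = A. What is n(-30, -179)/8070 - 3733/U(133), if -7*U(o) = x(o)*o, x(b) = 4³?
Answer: 1002353/327104 ≈ 3.0643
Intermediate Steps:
x(b) = 64
U(o) = -64*o/7
n(L, y) = -45 (n(L, y) = -4 - 1*41 = -4 - 41 = -45)
n(-30, -179)/8070 - 3733/U(133) = -45/8070 - 3733/((-64/7*133)) = -45*1/8070 - 3733/(-1216) = -3/538 - 3733*(-1/1216) = -3/538 + 3733/1216 = 1002353/327104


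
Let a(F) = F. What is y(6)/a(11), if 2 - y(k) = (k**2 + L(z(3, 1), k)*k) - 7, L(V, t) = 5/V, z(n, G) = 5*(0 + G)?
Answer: -3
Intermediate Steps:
z(n, G) = 5*G
y(k) = 9 - k - k**2 (y(k) = 2 - ((k**2 + (5/((5*1)))*k) - 7) = 2 - ((k**2 + (5/5)*k) - 7) = 2 - ((k**2 + (5*(1/5))*k) - 7) = 2 - ((k**2 + 1*k) - 7) = 2 - ((k**2 + k) - 7) = 2 - ((k + k**2) - 7) = 2 - (-7 + k + k**2) = 2 + (7 - k - k**2) = 9 - k - k**2)
y(6)/a(11) = (9 - 1*6 - 1*6**2)/11 = (9 - 6 - 1*36)*(1/11) = (9 - 6 - 36)*(1/11) = -33*1/11 = -3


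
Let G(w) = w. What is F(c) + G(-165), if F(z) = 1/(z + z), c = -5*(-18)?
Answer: -29699/180 ≈ -164.99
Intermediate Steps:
c = 90
F(z) = 1/(2*z)
F(c) + G(-165) = (½)/90 - 165 = (½)*(1/90) - 165 = 1/180 - 165 = -29699/180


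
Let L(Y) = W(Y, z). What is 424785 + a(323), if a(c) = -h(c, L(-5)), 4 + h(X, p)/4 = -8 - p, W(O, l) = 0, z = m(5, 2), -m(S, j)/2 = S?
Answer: 424833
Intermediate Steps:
m(S, j) = -2*S
z = -10 (z = -2*5 = -10)
L(Y) = 0
h(X, p) = -48 - 4*p (h(X, p) = -16 + 4*(-8 - p) = -16 + (-32 - 4*p) = -48 - 4*p)
a(c) = 48 (a(c) = -(-48 - 4*0) = -(-48 + 0) = -1*(-48) = 48)
424785 + a(323) = 424785 + 48 = 424833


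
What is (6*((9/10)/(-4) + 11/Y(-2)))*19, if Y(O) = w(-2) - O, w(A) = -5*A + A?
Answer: 399/4 ≈ 99.750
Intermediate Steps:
w(A) = -4*A
Y(O) = 8 - O (Y(O) = -4*(-2) - O = 8 - O)
(6*((9/10)/(-4) + 11/Y(-2)))*19 = (6*((9/10)/(-4) + 11/(8 - 1*(-2))))*19 = (6*((9*(⅒))*(-¼) + 11/(8 + 2)))*19 = (6*((9/10)*(-¼) + 11/10))*19 = (6*(-9/40 + 11*(⅒)))*19 = (6*(-9/40 + 11/10))*19 = (6*(7/8))*19 = (21/4)*19 = 399/4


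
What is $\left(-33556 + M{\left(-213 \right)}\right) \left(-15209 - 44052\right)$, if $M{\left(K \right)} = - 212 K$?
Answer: $-687427600$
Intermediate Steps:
$\left(-33556 + M{\left(-213 \right)}\right) \left(-15209 - 44052\right) = \left(-33556 - -45156\right) \left(-15209 - 44052\right) = \left(-33556 + 45156\right) \left(-59261\right) = 11600 \left(-59261\right) = -687427600$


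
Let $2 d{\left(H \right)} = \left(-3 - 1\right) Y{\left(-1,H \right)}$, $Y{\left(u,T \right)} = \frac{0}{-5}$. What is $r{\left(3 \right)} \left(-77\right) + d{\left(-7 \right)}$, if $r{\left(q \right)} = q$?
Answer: $-231$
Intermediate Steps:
$Y{\left(u,T \right)} = 0$ ($Y{\left(u,T \right)} = 0 \left(- \frac{1}{5}\right) = 0$)
$d{\left(H \right)} = 0$ ($d{\left(H \right)} = \frac{\left(-3 - 1\right) 0}{2} = \frac{\left(-4\right) 0}{2} = \frac{1}{2} \cdot 0 = 0$)
$r{\left(3 \right)} \left(-77\right) + d{\left(-7 \right)} = 3 \left(-77\right) + 0 = -231 + 0 = -231$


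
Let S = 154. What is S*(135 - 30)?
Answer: 16170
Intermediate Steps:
S*(135 - 30) = 154*(135 - 30) = 154*105 = 16170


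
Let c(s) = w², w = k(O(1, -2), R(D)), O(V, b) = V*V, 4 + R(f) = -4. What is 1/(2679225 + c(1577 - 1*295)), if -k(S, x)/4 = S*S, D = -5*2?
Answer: 1/2679241 ≈ 3.7324e-7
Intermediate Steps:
D = -10
R(f) = -8 (R(f) = -4 - 4 = -8)
O(V, b) = V²
k(S, x) = -4*S² (k(S, x) = -4*S*S = -4*S²)
w = -4 (w = -4*(1²)² = -4*1² = -4*1 = -4)
c(s) = 16 (c(s) = (-4)² = 16)
1/(2679225 + c(1577 - 1*295)) = 1/(2679225 + 16) = 1/2679241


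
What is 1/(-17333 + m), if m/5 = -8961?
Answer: -1/62138 ≈ -1.6093e-5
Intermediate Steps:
m = -44805 (m = 5*(-8961) = -44805)
1/(-17333 + m) = 1/(-17333 - 44805) = 1/(-62138) = -1/62138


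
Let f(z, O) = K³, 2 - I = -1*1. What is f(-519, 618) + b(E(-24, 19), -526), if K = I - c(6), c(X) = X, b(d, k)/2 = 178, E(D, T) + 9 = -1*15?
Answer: 329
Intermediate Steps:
I = 3 (I = 2 - (-1) = 2 - 1*(-1) = 2 + 1 = 3)
E(D, T) = -24 (E(D, T) = -9 - 1*15 = -9 - 15 = -24)
b(d, k) = 356 (b(d, k) = 2*178 = 356)
K = -3 (K = 3 - 1*6 = 3 - 6 = -3)
f(z, O) = -27 (f(z, O) = (-3)³ = -27)
f(-519, 618) + b(E(-24, 19), -526) = -27 + 356 = 329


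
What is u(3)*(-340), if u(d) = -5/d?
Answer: 1700/3 ≈ 566.67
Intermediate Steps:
u(3)*(-340) = -5/3*(-340) = 1700/3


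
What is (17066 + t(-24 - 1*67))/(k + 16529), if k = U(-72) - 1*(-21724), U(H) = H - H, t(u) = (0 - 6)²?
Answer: 17102/38253 ≈ 0.44708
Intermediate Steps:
t(u) = 36 (t(u) = (-6)² = 36)
U(H) = 0
k = 21724 (k = 0 - 1*(-21724) = 0 + 21724 = 21724)
(17066 + t(-24 - 1*67))/(k + 16529) = (17066 + 36)/(21724 + 16529) = 17102/38253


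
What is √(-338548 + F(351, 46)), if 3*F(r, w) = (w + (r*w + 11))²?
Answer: 29*√103655 ≈ 9336.7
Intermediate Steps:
F(r, w) = (11 + w + r*w)²/3 (F(r, w) = (w + (r*w + 11))²/3 = (w + (11 + r*w))²/3 = (11 + w + r*w)²/3)
√(-338548 + F(351, 46)) = √(-338548 + (11 + 46 + 351*46)²/3) = √(-338548 + (11 + 46 + 16146)²/3) = √(-338548 + (⅓)*16203²) = √(-338548 + (⅓)*262537209) = √(-338548 + 87512403) = √87173855 = 29*√103655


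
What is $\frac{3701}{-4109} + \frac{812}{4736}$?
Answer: $- \frac{3547857}{4865056} \approx -0.72925$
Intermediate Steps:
$\frac{3701}{-4109} + \frac{812}{4736} = 3701 \left(- \frac{1}{4109}\right) + 812 \cdot \frac{1}{4736} = - \frac{3701}{4109} + \frac{203}{1184} = - \frac{3547857}{4865056}$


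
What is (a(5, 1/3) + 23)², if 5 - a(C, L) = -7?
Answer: 1225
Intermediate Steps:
a(C, L) = 12 (a(C, L) = 5 - 1*(-7) = 5 + 7 = 12)
(a(5, 1/3) + 23)² = (12 + 23)² = 35² = 1225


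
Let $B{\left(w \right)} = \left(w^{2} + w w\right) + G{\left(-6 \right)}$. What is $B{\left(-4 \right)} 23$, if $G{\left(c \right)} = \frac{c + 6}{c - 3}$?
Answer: $736$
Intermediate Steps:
$G{\left(c \right)} = \frac{6 + c}{-3 + c}$
$B{\left(w \right)} = 2 w^{2}$ ($B{\left(w \right)} = \left(w^{2} + w w\right) + \frac{6 - 6}{-3 - 6} = \left(w^{2} + w^{2}\right) + \frac{1}{-9} \cdot 0 = 2 w^{2} - 0 = 2 w^{2} + 0 = 2 w^{2}$)
$B{\left(-4 \right)} 23 = 2 \left(-4\right)^{2} \cdot 23 = 2 \cdot 16 \cdot 23 = 32 \cdot 23 = 736$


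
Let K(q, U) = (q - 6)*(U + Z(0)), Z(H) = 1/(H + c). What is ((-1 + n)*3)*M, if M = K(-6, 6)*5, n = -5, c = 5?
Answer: 6696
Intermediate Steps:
Z(H) = 1/(5 + H) (Z(H) = 1/(H + 5) = 1/(5 + H))
K(q, U) = (-6 + q)*(⅕ + U) (K(q, U) = (q - 6)*(U + 1/(5 + 0)) = (-6 + q)*(U + 1/5) = (-6 + q)*(U + ⅕) = (-6 + q)*(⅕ + U))
M = -372 (M = (-6/5 - 6*6 + (⅕)*(-6) + 6*(-6))*5 = (-6/5 - 36 - 6/5 - 36)*5 = -372/5*5 = -372)
((-1 + n)*3)*M = ((-1 - 5)*3)*(-372) = -6*3*(-372) = -18*(-372) = 6696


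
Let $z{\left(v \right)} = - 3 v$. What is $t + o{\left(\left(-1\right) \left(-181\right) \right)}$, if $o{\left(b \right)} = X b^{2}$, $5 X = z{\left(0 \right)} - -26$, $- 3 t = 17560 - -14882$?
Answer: $\frac{797716}{5} \approx 1.5954 \cdot 10^{5}$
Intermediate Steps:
$t = -10814$ ($t = - \frac{17560 - -14882}{3} = - \frac{17560 + 14882}{3} = \left(- \frac{1}{3}\right) 32442 = -10814$)
$X = \frac{26}{5}$ ($X = \frac{\left(-3\right) 0 - -26}{5} = \frac{0 + 26}{5} = \frac{1}{5} \cdot 26 = \frac{26}{5} \approx 5.2$)
$o{\left(b \right)} = \frac{26 b^{2}}{5}$
$t + o{\left(\left(-1\right) \left(-181\right) \right)} = -10814 + \frac{26 \left(\left(-1\right) \left(-181\right)\right)^{2}}{5} = -10814 + \frac{26 \cdot 181^{2}}{5} = -10814 + \frac{26}{5} \cdot 32761 = -10814 + \frac{851786}{5} = \frac{797716}{5}$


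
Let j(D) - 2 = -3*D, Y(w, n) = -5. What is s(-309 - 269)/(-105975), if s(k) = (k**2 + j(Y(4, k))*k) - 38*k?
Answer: -346222/105975 ≈ -3.2670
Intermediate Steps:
j(D) = 2 - 3*D
s(k) = k**2 - 21*k (s(k) = (k**2 + (2 - 3*(-5))*k) - 38*k = (k**2 + (2 + 15)*k) - 38*k = (k**2 + 17*k) - 38*k = k**2 - 21*k)
s(-309 - 269)/(-105975) = ((-309 - 269)*(-21 + (-309 - 269)))/(-105975) = -578*(-21 - 578)*(-1/105975) = -578*(-599)*(-1/105975) = 346222*(-1/105975) = -346222/105975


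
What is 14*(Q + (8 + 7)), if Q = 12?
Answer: 378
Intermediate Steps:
14*(Q + (8 + 7)) = 14*(12 + (8 + 7)) = 14*(12 + 15) = 14*27 = 378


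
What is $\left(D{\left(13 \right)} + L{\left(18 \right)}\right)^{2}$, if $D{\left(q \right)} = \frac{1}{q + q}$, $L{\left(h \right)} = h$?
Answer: $\frac{219961}{676} \approx 325.39$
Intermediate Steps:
$D{\left(q \right)} = \frac{1}{2 q}$
$\left(D{\left(13 \right)} + L{\left(18 \right)}\right)^{2} = \left(\frac{1}{2 \cdot 13} + 18\right)^{2} = \left(\frac{1}{2} \cdot \frac{1}{13} + 18\right)^{2} = \left(\frac{1}{26} + 18\right)^{2} = \left(\frac{469}{26}\right)^{2} = \frac{219961}{676}$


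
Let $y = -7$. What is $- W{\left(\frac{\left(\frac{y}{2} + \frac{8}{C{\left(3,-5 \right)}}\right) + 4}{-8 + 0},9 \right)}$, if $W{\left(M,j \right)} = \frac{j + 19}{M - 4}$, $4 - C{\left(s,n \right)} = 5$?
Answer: $\frac{64}{7} \approx 9.1429$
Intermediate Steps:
$C{\left(s,n \right)} = -1$ ($C{\left(s,n \right)} = 4 - 5 = -1$)
$W{\left(M,j \right)} = \frac{19 + j}{-4 + M}$
$- W{\left(\frac{\left(\frac{y}{2} + \frac{8}{C{\left(3,-5 \right)}}\right) + 4}{-8 + 0},9 \right)} = - \frac{19 + 9}{-4 + \frac{\left(- \frac{7}{2} + \frac{8}{-1}\right) + 4}{-8 + 0}} = - \frac{28}{-4 + \frac{\left(\left(-7\right) \frac{1}{2} + 8 \left(-1\right)\right) + 4}{-8}} = - \frac{28}{-4 + \left(\left(- \frac{7}{2} - 8\right) + 4\right) \left(- \frac{1}{8}\right)} = - \frac{28}{-4 + \left(- \frac{23}{2} + 4\right) \left(- \frac{1}{8}\right)} = - \frac{28}{-4 - - \frac{15}{16}} = - \frac{28}{-4 + \frac{15}{16}} = - \frac{28}{- \frac{49}{16}} = - \frac{\left(-16\right) 28}{49} = \left(-1\right) \left(- \frac{64}{7}\right) = \frac{64}{7}$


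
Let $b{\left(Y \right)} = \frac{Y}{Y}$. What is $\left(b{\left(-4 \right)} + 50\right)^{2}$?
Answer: $2601$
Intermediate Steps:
$b{\left(Y \right)} = 1$
$\left(b{\left(-4 \right)} + 50\right)^{2} = \left(1 + 50\right)^{2} = 51^{2} = 2601$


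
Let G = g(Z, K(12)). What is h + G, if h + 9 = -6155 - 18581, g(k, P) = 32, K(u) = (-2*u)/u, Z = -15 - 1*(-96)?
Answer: -24713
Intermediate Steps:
Z = 81 (Z = -15 + 96 = 81)
K(u) = -2
G = 32
h = -24745 (h = -9 + (-6155 - 18581) = -9 - 24736 = -24745)
h + G = -24745 + 32 = -24713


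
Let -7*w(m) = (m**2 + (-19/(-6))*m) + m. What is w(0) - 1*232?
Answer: -232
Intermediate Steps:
w(m) = -25*m/42 - m**2/7 (w(m) = -((m**2 + (-19/(-6))*m) + m)/7 = -((m**2 + (-19*(-1/6))*m) + m)/7 = -((m**2 + 19*m/6) + m)/7 = -(m**2 + 25*m/6)/7 = -25*m/42 - m**2/7)
w(0) - 1*232 = -1/42*0*(25 + 6*0) - 1*232 = -1/42*0*(25 + 0) - 232 = -1/42*0*25 - 232 = 0 - 232 = -232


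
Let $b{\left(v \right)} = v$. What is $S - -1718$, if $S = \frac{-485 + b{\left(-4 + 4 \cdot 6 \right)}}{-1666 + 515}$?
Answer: $\frac{1977883}{1151} \approx 1718.4$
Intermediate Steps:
$S = \frac{465}{1151}$ ($S = \frac{-485 + \left(-4 + 4 \cdot 6\right)}{-1666 + 515} = \frac{-485 + \left(-4 + 24\right)}{-1151} = \left(-485 + 20\right) \left(- \frac{1}{1151}\right) = \left(-465\right) \left(- \frac{1}{1151}\right) = \frac{465}{1151} \approx 0.404$)
$S - -1718 = \frac{465}{1151} - -1718 = \frac{465}{1151} + 1718 = \frac{1977883}{1151}$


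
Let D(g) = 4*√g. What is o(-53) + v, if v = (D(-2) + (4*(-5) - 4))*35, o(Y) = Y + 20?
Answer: -873 + 140*I*√2 ≈ -873.0 + 197.99*I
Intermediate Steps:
o(Y) = 20 + Y
v = -840 + 140*I*√2 (v = (4*√(-2) + (4*(-5) - 4))*35 = (4*(I*√2) + (-20 - 4))*35 = (4*I*√2 - 24)*35 = (-24 + 4*I*√2)*35 = -840 + 140*I*√2 ≈ -840.0 + 197.99*I)
o(-53) + v = (20 - 53) + (-840 + 140*I*√2) = -33 + (-840 + 140*I*√2) = -873 + 140*I*√2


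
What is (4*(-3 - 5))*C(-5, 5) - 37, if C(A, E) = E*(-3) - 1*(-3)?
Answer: 347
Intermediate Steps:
C(A, E) = 3 - 3*E (C(A, E) = -3*E + 3 = 3 - 3*E)
(4*(-3 - 5))*C(-5, 5) - 37 = (4*(-3 - 5))*(3 - 3*5) - 37 = (4*(-8))*(3 - 15) - 37 = -32*(-12) - 37 = 384 - 37 = 347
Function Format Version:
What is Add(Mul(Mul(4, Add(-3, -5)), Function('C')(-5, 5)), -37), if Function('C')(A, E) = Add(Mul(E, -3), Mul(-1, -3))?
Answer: 347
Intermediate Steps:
Function('C')(A, E) = Add(3, Mul(-3, E)) (Function('C')(A, E) = Add(Mul(-3, E), 3) = Add(3, Mul(-3, E)))
Add(Mul(Mul(4, Add(-3, -5)), Function('C')(-5, 5)), -37) = Add(Mul(Mul(4, Add(-3, -5)), Add(3, Mul(-3, 5))), -37) = Add(Mul(Mul(4, -8), Add(3, -15)), -37) = Add(Mul(-32, -12), -37) = Add(384, -37) = 347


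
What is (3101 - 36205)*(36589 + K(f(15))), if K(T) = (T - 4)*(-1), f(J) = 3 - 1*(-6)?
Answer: -1211076736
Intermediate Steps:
f(J) = 9 (f(J) = 3 + 6 = 9)
K(T) = 4 - T (K(T) = (-4 + T)*(-1) = 4 - T)
(3101 - 36205)*(36589 + K(f(15))) = (3101 - 36205)*(36589 + (4 - 1*9)) = -33104*(36589 + (4 - 9)) = -33104*(36589 - 5) = -33104*36584 = -1211076736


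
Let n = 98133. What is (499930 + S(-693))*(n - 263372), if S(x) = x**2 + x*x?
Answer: -241319662292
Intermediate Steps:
S(x) = 2*x**2 (S(x) = x**2 + x**2 = 2*x**2)
(499930 + S(-693))*(n - 263372) = (499930 + 2*(-693)**2)*(98133 - 263372) = (499930 + 2*480249)*(-165239) = (499930 + 960498)*(-165239) = 1460428*(-165239) = -241319662292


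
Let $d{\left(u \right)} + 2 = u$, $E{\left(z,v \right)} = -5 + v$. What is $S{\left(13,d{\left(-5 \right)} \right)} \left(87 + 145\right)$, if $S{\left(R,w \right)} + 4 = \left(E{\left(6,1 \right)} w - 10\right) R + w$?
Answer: $51736$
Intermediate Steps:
$d{\left(u \right)} = -2 + u$
$S{\left(R,w \right)} = -4 + w + R \left(-10 - 4 w\right)$ ($S{\left(R,w \right)} = -4 + \left(\left(\left(-5 + 1\right) w - 10\right) R + w\right) = -4 + \left(\left(- 4 w - 10\right) R + w\right) = -4 + \left(\left(-10 - 4 w\right) R + w\right) = -4 + \left(R \left(-10 - 4 w\right) + w\right) = -4 + \left(w + R \left(-10 - 4 w\right)\right) = -4 + w + R \left(-10 - 4 w\right)$)
$S{\left(13,d{\left(-5 \right)} \right)} \left(87 + 145\right) = \left(-4 - 7 - 130 - 52 \left(-2 - 5\right)\right) \left(87 + 145\right) = \left(-4 - 7 - 130 - 52 \left(-7\right)\right) 232 = \left(-4 - 7 - 130 + 364\right) 232 = 223 \cdot 232 = 51736$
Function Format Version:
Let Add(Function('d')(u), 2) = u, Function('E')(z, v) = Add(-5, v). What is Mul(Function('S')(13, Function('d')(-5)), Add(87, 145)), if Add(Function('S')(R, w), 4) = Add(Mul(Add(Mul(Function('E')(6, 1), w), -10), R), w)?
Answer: 51736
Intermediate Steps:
Function('d')(u) = Add(-2, u)
Function('S')(R, w) = Add(-4, w, Mul(R, Add(-10, Mul(-4, w)))) (Function('S')(R, w) = Add(-4, Add(Mul(Add(Mul(Add(-5, 1), w), -10), R), w)) = Add(-4, Add(Mul(Add(Mul(-4, w), -10), R), w)) = Add(-4, Add(Mul(Add(-10, Mul(-4, w)), R), w)) = Add(-4, Add(Mul(R, Add(-10, Mul(-4, w))), w)) = Add(-4, Add(w, Mul(R, Add(-10, Mul(-4, w))))) = Add(-4, w, Mul(R, Add(-10, Mul(-4, w)))))
Mul(Function('S')(13, Function('d')(-5)), Add(87, 145)) = Mul(Add(-4, Add(-2, -5), Mul(-10, 13), Mul(-4, 13, Add(-2, -5))), Add(87, 145)) = Mul(Add(-4, -7, -130, Mul(-4, 13, -7)), 232) = Mul(Add(-4, -7, -130, 364), 232) = Mul(223, 232) = 51736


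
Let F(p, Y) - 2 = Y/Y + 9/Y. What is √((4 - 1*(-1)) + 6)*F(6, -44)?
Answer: 123*√11/44 ≈ 9.2715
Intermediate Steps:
F(p, Y) = 3 + 9/Y (F(p, Y) = 2 + (Y/Y + 9/Y) = 2 + (1 + 9/Y) = 3 + 9/Y)
√((4 - 1*(-1)) + 6)*F(6, -44) = √((4 - 1*(-1)) + 6)*(3 + 9/(-44)) = √((4 + 1) + 6)*(3 + 9*(-1/44)) = √(5 + 6)*(3 - 9/44) = √11*(123/44) = 123*√11/44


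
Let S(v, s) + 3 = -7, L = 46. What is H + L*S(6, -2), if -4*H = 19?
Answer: -1859/4 ≈ -464.75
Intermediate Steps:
H = -19/4 (H = -¼*19 = -19/4 ≈ -4.7500)
S(v, s) = -10 (S(v, s) = -3 - 7 = -10)
H + L*S(6, -2) = -19/4 + 46*(-10) = -19/4 - 460 = -1859/4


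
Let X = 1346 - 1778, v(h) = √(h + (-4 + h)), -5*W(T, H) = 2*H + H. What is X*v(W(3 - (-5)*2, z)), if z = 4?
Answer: -864*I*√55/5 ≈ -1281.5*I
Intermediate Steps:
W(T, H) = -3*H/5 (W(T, H) = -(2*H + H)/5 = -3*H/5)
v(h) = √(-4 + 2*h)
X = -432
X*v(W(3 - (-5)*2, z)) = -432*√(-4 + 2*(-⅗*4)) = -432*√(-4 + 2*(-12/5)) = -432*√(-4 - 24/5) = -864*I*√55/5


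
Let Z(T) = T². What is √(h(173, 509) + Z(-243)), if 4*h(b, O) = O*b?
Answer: √324253/2 ≈ 284.72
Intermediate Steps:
h(b, O) = O*b/4 (h(b, O) = (O*b)/4 = O*b/4)
√(h(173, 509) + Z(-243)) = √((¼)*509*173 + (-243)²) = √(88057/4 + 59049) = √(324253/4) = √324253/2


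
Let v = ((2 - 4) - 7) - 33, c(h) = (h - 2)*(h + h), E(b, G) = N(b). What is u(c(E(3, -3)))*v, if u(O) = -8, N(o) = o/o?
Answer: 336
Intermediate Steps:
N(o) = 1
E(b, G) = 1
c(h) = 2*h*(-2 + h) (c(h) = (-2 + h)*(2*h) = 2*h*(-2 + h))
v = -42 (v = (-2 - 7) - 33 = -9 - 33 = -42)
u(c(E(3, -3)))*v = -8*(-42) = 336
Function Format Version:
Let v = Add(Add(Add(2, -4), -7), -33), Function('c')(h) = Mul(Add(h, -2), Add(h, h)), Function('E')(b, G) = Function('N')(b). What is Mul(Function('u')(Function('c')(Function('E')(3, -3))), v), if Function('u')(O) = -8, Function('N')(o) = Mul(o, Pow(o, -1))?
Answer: 336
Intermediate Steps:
Function('N')(o) = 1
Function('E')(b, G) = 1
Function('c')(h) = Mul(2, h, Add(-2, h)) (Function('c')(h) = Mul(Add(-2, h), Mul(2, h)) = Mul(2, h, Add(-2, h)))
v = -42 (v = Add(Add(-2, -7), -33) = Add(-9, -33) = -42)
Mul(Function('u')(Function('c')(Function('E')(3, -3))), v) = Mul(-8, -42) = 336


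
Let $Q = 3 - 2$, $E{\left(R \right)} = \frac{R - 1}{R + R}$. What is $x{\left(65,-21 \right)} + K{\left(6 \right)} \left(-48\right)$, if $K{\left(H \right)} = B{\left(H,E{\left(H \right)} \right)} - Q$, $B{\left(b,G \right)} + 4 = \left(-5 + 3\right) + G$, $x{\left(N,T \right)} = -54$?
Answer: $262$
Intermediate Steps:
$E{\left(R \right)} = \frac{-1 + R}{2 R}$
$B{\left(b,G \right)} = -6 + G$ ($B{\left(b,G \right)} = -4 + \left(\left(-5 + 3\right) + G\right) = -4 + \left(-2 + G\right) = -6 + G$)
$Q = 1$ ($Q = 3 - 2 = 1$)
$K{\left(H \right)} = -7 + \frac{-1 + H}{2 H}$ ($K{\left(H \right)} = \left(-6 + \frac{-1 + H}{2 H}\right) - 1 = -7 + \frac{-1 + H}{2 H}$)
$x{\left(65,-21 \right)} + K{\left(6 \right)} \left(-48\right) = -54 + \frac{-1 - 78}{2 \cdot 6} \left(-48\right) = -54 + \frac{1}{2} \cdot \frac{1}{6} \left(-1 - 78\right) \left(-48\right) = -54 + \frac{1}{2} \cdot \frac{1}{6} \left(-79\right) \left(-48\right) = -54 - -316 = -54 + 316 = 262$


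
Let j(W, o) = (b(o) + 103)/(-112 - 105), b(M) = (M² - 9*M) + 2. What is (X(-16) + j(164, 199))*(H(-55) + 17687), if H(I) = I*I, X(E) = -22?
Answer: -884174568/217 ≈ -4.0745e+6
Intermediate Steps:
b(M) = 2 + M² - 9*M
j(W, o) = -15/31 - o²/217 + 9*o/217 (j(W, o) = ((2 + o² - 9*o) + 103)/(-112 - 105) = (105 + o² - 9*o)/(-217) = (105 + o² - 9*o)*(-1/217) = -15/31 - o²/217 + 9*o/217)
H(I) = I²
(X(-16) + j(164, 199))*(H(-55) + 17687) = (-22 + (-15/31 - 1/217*199² + (9/217)*199))*((-55)² + 17687) = (-22 + (-15/31 - 1/217*39601 + 1791/217))*(3025 + 17687) = (-22 + (-15/31 - 39601/217 + 1791/217))*20712 = (-22 - 37915/217)*20712 = -42689/217*20712 = -884174568/217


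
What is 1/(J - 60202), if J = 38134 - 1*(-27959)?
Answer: 1/5891 ≈ 0.00016975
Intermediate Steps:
J = 66093 (J = 38134 + 27959 = 66093)
1/(J - 60202) = 1/(66093 - 60202) = 1/5891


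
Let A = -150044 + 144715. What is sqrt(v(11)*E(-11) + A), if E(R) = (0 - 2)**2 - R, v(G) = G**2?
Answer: I*sqrt(3514) ≈ 59.279*I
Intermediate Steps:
E(R) = 4 - R (E(R) = (-2)**2 - R = 4 - R)
A = -5329
sqrt(v(11)*E(-11) + A) = sqrt(11**2*(4 - 1*(-11)) - 5329) = sqrt(121*(4 + 11) - 5329) = sqrt(121*15 - 5329) = sqrt(1815 - 5329) = sqrt(-3514) = I*sqrt(3514)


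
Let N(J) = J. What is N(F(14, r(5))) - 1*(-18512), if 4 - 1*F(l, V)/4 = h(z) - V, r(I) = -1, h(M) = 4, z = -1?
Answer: 18508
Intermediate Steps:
F(l, V) = 4*V (F(l, V) = 16 - 4*(4 - V) = 16 + (-16 + 4*V) = 4*V)
N(F(14, r(5))) - 1*(-18512) = 4*(-1) - 1*(-18512) = -4 + 18512 = 18508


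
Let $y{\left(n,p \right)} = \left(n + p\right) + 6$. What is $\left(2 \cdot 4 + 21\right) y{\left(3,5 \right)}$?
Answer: $406$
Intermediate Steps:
$y{\left(n,p \right)} = 6 + n + p$
$\left(2 \cdot 4 + 21\right) y{\left(3,5 \right)} = \left(2 \cdot 4 + 21\right) \left(6 + 3 + 5\right) = \left(8 + 21\right) 14 = 29 \cdot 14 = 406$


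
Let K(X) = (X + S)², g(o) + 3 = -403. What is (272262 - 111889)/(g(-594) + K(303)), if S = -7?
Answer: 160373/87210 ≈ 1.8389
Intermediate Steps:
g(o) = -406 (g(o) = -3 - 403 = -406)
K(X) = (-7 + X)² (K(X) = (X - 7)² = (-7 + X)²)
(272262 - 111889)/(g(-594) + K(303)) = (272262 - 111889)/(-406 + (-7 + 303)²) = 160373/(-406 + 296²) = 160373/(-406 + 87616) = 160373/87210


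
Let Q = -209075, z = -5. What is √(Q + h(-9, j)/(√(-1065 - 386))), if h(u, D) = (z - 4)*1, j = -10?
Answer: √(-440186714075 + 13059*I*√1451)/1451 ≈ 0.00025836 + 457.25*I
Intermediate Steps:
h(u, D) = -9 (h(u, D) = (-5 - 4)*1 = -9*1 = -9)
√(Q + h(-9, j)/(√(-1065 - 386))) = √(-209075 - 9/√(-1065 - 386)) = √(-209075 - 9*(-I*√1451/1451)) = √(-209075 - (-9)*I*√1451/1451) = √(-209075 + 9*I*√1451/1451)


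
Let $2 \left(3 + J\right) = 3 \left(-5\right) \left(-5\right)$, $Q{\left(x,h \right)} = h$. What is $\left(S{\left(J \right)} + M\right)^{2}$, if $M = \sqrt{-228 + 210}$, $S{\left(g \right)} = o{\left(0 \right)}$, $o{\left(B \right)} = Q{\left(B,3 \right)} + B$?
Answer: $-9 + 18 i \sqrt{2} \approx -9.0 + 25.456 i$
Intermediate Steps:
$J = \frac{69}{2}$ ($J = -3 + \frac{3 \left(-5\right) \left(-5\right)}{2} = -3 + \frac{\left(-15\right) \left(-5\right)}{2} = -3 + \frac{1}{2} \cdot 75 = -3 + \frac{75}{2} = \frac{69}{2} \approx 34.5$)
$o{\left(B \right)} = 3 + B$
$S{\left(g \right)} = 3$ ($S{\left(g \right)} = 3 + 0 = 3$)
$M = 3 i \sqrt{2}$ ($M = \sqrt{-18} = 3 i \sqrt{2} \approx 4.2426 i$)
$\left(S{\left(J \right)} + M\right)^{2} = \left(3 + 3 i \sqrt{2}\right)^{2}$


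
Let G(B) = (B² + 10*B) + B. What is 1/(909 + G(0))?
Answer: 1/909 ≈ 0.0011001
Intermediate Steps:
G(B) = B² + 11*B
1/(909 + G(0)) = 1/(909 + 0*(11 + 0)) = 1/(909 + 0*11) = 1/(909 + 0) = 1/909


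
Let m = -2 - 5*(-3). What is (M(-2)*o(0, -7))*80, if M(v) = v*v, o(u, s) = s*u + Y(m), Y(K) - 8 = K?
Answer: 6720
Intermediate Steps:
m = 13 (m = -2 + 15 = 13)
Y(K) = 8 + K
o(u, s) = 21 + s*u (o(u, s) = s*u + (8 + 13) = s*u + 21 = 21 + s*u)
M(v) = v²
(M(-2)*o(0, -7))*80 = ((-2)²*(21 - 7*0))*80 = (4*(21 + 0))*80 = (4*21)*80 = 84*80 = 6720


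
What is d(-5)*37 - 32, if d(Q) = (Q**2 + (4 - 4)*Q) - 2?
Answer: 819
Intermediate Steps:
d(Q) = -2 + Q**2 (d(Q) = (Q**2 + 0*Q) - 2 = (Q**2 + 0) - 2 = Q**2 - 2 = -2 + Q**2)
d(-5)*37 - 32 = (-2 + (-5)**2)*37 - 32 = (-2 + 25)*37 - 32 = 23*37 - 32 = 851 - 32 = 819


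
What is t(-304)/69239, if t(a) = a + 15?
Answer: -289/69239 ≈ -0.0041739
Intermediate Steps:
t(a) = 15 + a
t(-304)/69239 = (15 - 304)/69239 = -289*1/69239 = -289/69239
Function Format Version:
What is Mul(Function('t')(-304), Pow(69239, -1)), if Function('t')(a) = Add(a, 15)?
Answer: Rational(-289, 69239) ≈ -0.0041739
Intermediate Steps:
Function('t')(a) = Add(15, a)
Mul(Function('t')(-304), Pow(69239, -1)) = Mul(Add(15, -304), Pow(69239, -1)) = Mul(-289, Rational(1, 69239)) = Rational(-289, 69239)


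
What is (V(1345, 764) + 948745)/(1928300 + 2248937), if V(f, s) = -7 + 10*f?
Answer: 962188/4177237 ≈ 0.23034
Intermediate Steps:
(V(1345, 764) + 948745)/(1928300 + 2248937) = ((-7 + 10*1345) + 948745)/(1928300 + 2248937) = ((-7 + 13450) + 948745)/4177237 = (13443 + 948745)*(1/4177237) = 962188*(1/4177237) = 962188/4177237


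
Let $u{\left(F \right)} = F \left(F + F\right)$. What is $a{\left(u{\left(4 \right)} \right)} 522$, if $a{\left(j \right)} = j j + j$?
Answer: $551232$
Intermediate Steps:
$u{\left(F \right)} = 2 F^{2}$ ($u{\left(F \right)} = F 2 F = 2 F^{2}$)
$a{\left(j \right)} = j + j^{2}$ ($a{\left(j \right)} = j^{2} + j = j + j^{2}$)
$a{\left(u{\left(4 \right)} \right)} 522 = 2 \cdot 4^{2} \left(1 + 2 \cdot 4^{2}\right) 522 = 2 \cdot 16 \left(1 + 2 \cdot 16\right) 522 = 32 \left(1 + 32\right) 522 = 32 \cdot 33 \cdot 522 = 1056 \cdot 522 = 551232$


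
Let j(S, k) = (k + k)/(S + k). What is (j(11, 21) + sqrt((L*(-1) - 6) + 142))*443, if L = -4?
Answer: 9303/16 + 886*sqrt(35) ≈ 5823.1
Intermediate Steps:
j(S, k) = 2*k/(S + k) (j(S, k) = (2*k)/(S + k) = 2*k/(S + k))
(j(11, 21) + sqrt((L*(-1) - 6) + 142))*443 = (2*21/(11 + 21) + sqrt((-4*(-1) - 6) + 142))*443 = (2*21/32 + sqrt((4 - 6) + 142))*443 = (2*21*(1/32) + sqrt(-2 + 142))*443 = (21/16 + sqrt(140))*443 = (21/16 + 2*sqrt(35))*443 = 9303/16 + 886*sqrt(35)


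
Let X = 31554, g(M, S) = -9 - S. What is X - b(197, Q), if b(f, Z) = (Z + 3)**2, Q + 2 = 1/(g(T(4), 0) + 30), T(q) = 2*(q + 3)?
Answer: 13914830/441 ≈ 31553.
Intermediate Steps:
T(q) = 6 + 2*q (T(q) = 2*(3 + q) = 6 + 2*q)
Q = -41/21 (Q = -2 + 1/((-9 - 1*0) + 30) = -2 + 1/((-9 + 0) + 30) = -2 + 1/(-9 + 30) = -2 + 1/21 = -41/21 ≈ -1.9524)
b(f, Z) = (3 + Z)**2
X - b(197, Q) = 31554 - (3 - 41/21)**2 = 31554 - (22/21)**2 = 31554 - 1*484/441 = 31554 - 484/441 = 13914830/441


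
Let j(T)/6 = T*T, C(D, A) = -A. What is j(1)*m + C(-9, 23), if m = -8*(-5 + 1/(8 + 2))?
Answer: 1061/5 ≈ 212.20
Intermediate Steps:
j(T) = 6*T² (j(T) = 6*(T*T) = 6*T²)
m = 196/5 (m = -8*(-5 + 1/10) = -8*(-5 + ⅒) = -8*(-49/10) = 196/5 ≈ 39.200)
j(1)*m + C(-9, 23) = (6*1²)*(196/5) - 1*23 = (6*1)*(196/5) - 23 = 6*(196/5) - 23 = 1176/5 - 23 = 1061/5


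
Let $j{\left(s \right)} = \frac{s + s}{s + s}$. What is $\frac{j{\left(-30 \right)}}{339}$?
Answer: $\frac{1}{339} \approx 0.0029499$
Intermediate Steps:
$j{\left(s \right)} = 1$ ($j{\left(s \right)} = \frac{2 s}{2 s} = 2 s \frac{1}{2 s} = 1$)
$\frac{j{\left(-30 \right)}}{339} = 1 \cdot \frac{1}{339} = \frac{1}{339}$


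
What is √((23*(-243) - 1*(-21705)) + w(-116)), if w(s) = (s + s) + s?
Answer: 6*√438 ≈ 125.57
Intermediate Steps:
w(s) = 3*s (w(s) = 2*s + s = 3*s)
√((23*(-243) - 1*(-21705)) + w(-116)) = √((23*(-243) - 1*(-21705)) + 3*(-116)) = √((-5589 + 21705) - 348) = √(16116 - 348) = √15768 = 6*√438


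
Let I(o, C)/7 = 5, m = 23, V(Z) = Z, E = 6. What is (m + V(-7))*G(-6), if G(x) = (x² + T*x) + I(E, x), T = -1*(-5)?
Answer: 656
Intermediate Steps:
I(o, C) = 35 (I(o, C) = 7*5 = 35)
T = 5
G(x) = 35 + x² + 5*x (G(x) = (x² + 5*x) + 35 = 35 + x² + 5*x)
(m + V(-7))*G(-6) = (23 - 7)*(35 + (-6)² + 5*(-6)) = 16*(35 + 36 - 30) = 16*41 = 656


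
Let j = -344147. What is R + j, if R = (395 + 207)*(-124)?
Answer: -418795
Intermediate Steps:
R = -74648 (R = 602*(-124) = -74648)
R + j = -74648 - 344147 = -418795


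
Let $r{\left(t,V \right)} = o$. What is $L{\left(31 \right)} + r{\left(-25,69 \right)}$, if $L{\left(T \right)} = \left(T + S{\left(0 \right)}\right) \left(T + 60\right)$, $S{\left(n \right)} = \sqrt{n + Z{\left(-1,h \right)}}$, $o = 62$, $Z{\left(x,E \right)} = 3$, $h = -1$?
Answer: $2883 + 91 \sqrt{3} \approx 3040.6$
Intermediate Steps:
$r{\left(t,V \right)} = 62$
$S{\left(n \right)} = \sqrt{3 + n}$ ($S{\left(n \right)} = \sqrt{n + 3} = \sqrt{3 + n}$)
$L{\left(T \right)} = \left(60 + T\right) \left(T + \sqrt{3}\right)$ ($L{\left(T \right)} = \left(T + \sqrt{3 + 0}\right) \left(T + 60\right) = \left(T + \sqrt{3}\right) \left(60 + T\right) = \left(60 + T\right) \left(T + \sqrt{3}\right)$)
$L{\left(31 \right)} + r{\left(-25,69 \right)} = \left(31^{2} + 60 \cdot 31 + 60 \sqrt{3} + 31 \sqrt{3}\right) + 62 = \left(961 + 1860 + 60 \sqrt{3} + 31 \sqrt{3}\right) + 62 = \left(2821 + 91 \sqrt{3}\right) + 62 = 2883 + 91 \sqrt{3}$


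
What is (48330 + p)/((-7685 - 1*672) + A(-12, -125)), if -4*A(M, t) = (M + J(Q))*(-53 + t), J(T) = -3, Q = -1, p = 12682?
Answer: -122024/18049 ≈ -6.7607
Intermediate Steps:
A(M, t) = -(-53 + t)*(-3 + M)/4 (A(M, t) = -(M - 3)*(-53 + t)/4 = -(-3 + M)*(-53 + t)/4 = -(-53 + t)*(-3 + M)/4)
(48330 + p)/((-7685 - 1*672) + A(-12, -125)) = (48330 + 12682)/((-7685 - 1*672) + (-159/4 + (3/4)*(-125) + (53/4)*(-12) - 1/4*(-12)*(-125))) = 61012/((-7685 - 672) + (-159/4 - 375/4 - 159 - 375)) = 61012/(-8357 - 1335/2) = 61012/(-18049/2) = 61012*(-2/18049) = -122024/18049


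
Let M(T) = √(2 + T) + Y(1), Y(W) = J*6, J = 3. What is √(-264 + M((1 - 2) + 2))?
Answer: √(-246 + √3) ≈ 15.629*I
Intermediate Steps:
Y(W) = 18 (Y(W) = 3*6 = 18)
M(T) = 18 + √(2 + T) (M(T) = √(2 + T) + 18 = 18 + √(2 + T))
√(-264 + M((1 - 2) + 2)) = √(-264 + (18 + √(2 + ((1 - 2) + 2)))) = √(-264 + (18 + √(2 + (-1 + 2)))) = √(-264 + (18 + √(2 + 1))) = √(-264 + (18 + √3)) = √(-246 + √3)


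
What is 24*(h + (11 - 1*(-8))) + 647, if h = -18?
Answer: 671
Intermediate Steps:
24*(h + (11 - 1*(-8))) + 647 = 24*(-18 + (11 - 1*(-8))) + 647 = 24*(-18 + (11 + 8)) + 647 = 24*(-18 + 19) + 647 = 24*1 + 647 = 24 + 647 = 671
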